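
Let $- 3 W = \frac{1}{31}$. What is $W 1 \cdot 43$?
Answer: $- \frac{43}{93} \approx -0.46237$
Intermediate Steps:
$W = - \frac{1}{93}$ ($W = - \frac{1}{3 \cdot 31} = \left(- \frac{1}{3}\right) \frac{1}{31} = - \frac{1}{93} \approx -0.010753$)
$W 1 \cdot 43 = \left(- \frac{1}{93}\right) 1 \cdot 43 = \left(- \frac{1}{93}\right) 43 = - \frac{43}{93}$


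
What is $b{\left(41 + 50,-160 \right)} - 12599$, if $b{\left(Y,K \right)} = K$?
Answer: $-12759$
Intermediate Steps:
$b{\left(41 + 50,-160 \right)} - 12599 = -160 - 12599 = -12759$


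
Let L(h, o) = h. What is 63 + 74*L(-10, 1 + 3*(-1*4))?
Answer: -677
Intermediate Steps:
63 + 74*L(-10, 1 + 3*(-1*4)) = 63 + 74*(-10) = 63 - 740 = -677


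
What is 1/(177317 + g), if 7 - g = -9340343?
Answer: 1/9517667 ≈ 1.0507e-7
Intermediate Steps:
g = 9340350 (g = 7 - 1*(-9340343) = 7 + 9340343 = 9340350)
1/(177317 + g) = 1/(177317 + 9340350) = 1/9517667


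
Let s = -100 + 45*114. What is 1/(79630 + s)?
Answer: 1/84660 ≈ 1.1812e-5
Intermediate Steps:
s = 5030 (s = -100 + 5130 = 5030)
1/(79630 + s) = 1/(79630 + 5030) = 1/84660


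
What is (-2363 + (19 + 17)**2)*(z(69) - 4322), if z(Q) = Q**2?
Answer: -468413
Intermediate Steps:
(-2363 + (19 + 17)**2)*(z(69) - 4322) = (-2363 + (19 + 17)**2)*(69**2 - 4322) = (-2363 + 36**2)*(4761 - 4322) = (-2363 + 1296)*439 = -1067*439 = -468413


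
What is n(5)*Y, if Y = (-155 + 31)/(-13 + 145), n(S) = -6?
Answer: 62/11 ≈ 5.6364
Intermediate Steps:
Y = -31/33 (Y = -124/132 = -124*1/132 = -31/33 ≈ -0.93939)
n(5)*Y = -6*(-31/33) = 62/11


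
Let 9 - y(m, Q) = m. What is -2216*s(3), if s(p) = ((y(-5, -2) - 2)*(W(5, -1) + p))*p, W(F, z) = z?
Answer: -159552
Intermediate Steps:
y(m, Q) = 9 - m
s(p) = p*(-12 + 12*p) (s(p) = (((9 - 1*(-5)) - 2)*(-1 + p))*p = (((9 + 5) - 2)*(-1 + p))*p = ((14 - 2)*(-1 + p))*p = (12*(-1 + p))*p = (-12 + 12*p)*p = p*(-12 + 12*p))
-2216*s(3) = -26592*3*(-1 + 3) = -26592*3*2 = -2216*72 = -159552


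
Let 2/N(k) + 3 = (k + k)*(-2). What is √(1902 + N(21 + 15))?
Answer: 2*√209694/21 ≈ 43.612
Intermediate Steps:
N(k) = 2/(-3 - 4*k) (N(k) = 2/(-3 + (k + k)*(-2)) = 2/(-3 + (2*k)*(-2)) = 2/(-3 - 4*k))
√(1902 + N(21 + 15)) = √(1902 - 2/(3 + 4*(21 + 15))) = √(1902 - 2/(3 + 4*36)) = √(1902 - 2/(3 + 144)) = √(1902 - 2/147) = √(279592/147) = 2*√209694/21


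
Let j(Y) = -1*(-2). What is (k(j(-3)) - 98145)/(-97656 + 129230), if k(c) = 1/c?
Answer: -196289/63148 ≈ -3.1084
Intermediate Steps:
j(Y) = 2
(k(j(-3)) - 98145)/(-97656 + 129230) = (1/2 - 98145)/(-97656 + 129230) = (1/2 - 98145)/31574 = -196289/2*1/31574 = -196289/63148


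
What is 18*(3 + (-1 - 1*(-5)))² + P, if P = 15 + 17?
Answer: 914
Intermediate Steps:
P = 32
18*(3 + (-1 - 1*(-5)))² + P = 18*(3 + (-1 - 1*(-5)))² + 32 = 18*(3 + (-1 + 5))² + 32 = 18*(3 + 4)² + 32 = 18*7² + 32 = 18*49 + 32 = 882 + 32 = 914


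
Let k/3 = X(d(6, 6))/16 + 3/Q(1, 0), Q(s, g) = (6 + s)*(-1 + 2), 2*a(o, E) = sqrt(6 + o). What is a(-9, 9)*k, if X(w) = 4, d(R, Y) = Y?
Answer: 57*I*sqrt(3)/56 ≈ 1.763*I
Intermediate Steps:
a(o, E) = sqrt(6 + o)/2
Q(s, g) = 6 + s (Q(s, g) = (6 + s)*1 = 6 + s)
k = 57/28 (k = 3*(4/16 + 3/(6 + 1)) = 3*(4*(1/16) + 3/7) = 3*(1/4 + 3*(1/7)) = 3*(1/4 + 3/7) = 3*(19/28) = 57/28 ≈ 2.0357)
a(-9, 9)*k = (sqrt(6 - 9)/2)*(57/28) = (sqrt(-3)/2)*(57/28) = ((I*sqrt(3))/2)*(57/28) = (I*sqrt(3)/2)*(57/28) = 57*I*sqrt(3)/56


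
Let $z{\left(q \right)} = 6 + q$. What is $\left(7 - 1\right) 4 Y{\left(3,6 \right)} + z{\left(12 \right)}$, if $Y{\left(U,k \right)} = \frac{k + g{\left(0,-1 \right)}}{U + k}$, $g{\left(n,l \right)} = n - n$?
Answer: $34$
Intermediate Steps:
$g{\left(n,l \right)} = 0$
$Y{\left(U,k \right)} = \frac{k}{U + k}$ ($Y{\left(U,k \right)} = \frac{k + 0}{U + k} = \frac{k}{U + k}$)
$\left(7 - 1\right) 4 Y{\left(3,6 \right)} + z{\left(12 \right)} = \left(7 - 1\right) 4 \frac{6}{3 + 6} + \left(6 + 12\right) = 6 \cdot 4 \cdot \frac{6}{9} + 18 = 24 \cdot 6 \cdot \frac{1}{9} + 18 = 24 \cdot \frac{2}{3} + 18 = 16 + 18 = 34$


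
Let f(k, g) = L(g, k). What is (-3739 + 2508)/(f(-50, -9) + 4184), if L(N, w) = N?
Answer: -1231/4175 ≈ -0.29485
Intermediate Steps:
f(k, g) = g
(-3739 + 2508)/(f(-50, -9) + 4184) = (-3739 + 2508)/(-9 + 4184) = -1231/4175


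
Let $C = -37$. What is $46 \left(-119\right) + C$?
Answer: $-5511$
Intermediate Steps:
$46 \left(-119\right) + C = 46 \left(-119\right) - 37 = -5474 - 37 = -5511$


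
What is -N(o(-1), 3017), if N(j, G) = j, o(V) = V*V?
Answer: -1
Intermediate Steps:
o(V) = V²
-N(o(-1), 3017) = -1*(-1)² = -1*1 = -1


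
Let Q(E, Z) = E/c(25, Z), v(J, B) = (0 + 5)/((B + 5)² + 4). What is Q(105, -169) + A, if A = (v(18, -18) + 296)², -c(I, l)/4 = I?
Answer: 52454798871/598580 ≈ 87632.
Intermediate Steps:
v(J, B) = 5/(4 + (5 + B)²) (v(J, B) = 5/((5 + B)² + 4) = 5/(4 + (5 + B)²))
c(I, l) = -4*I
Q(E, Z) = -E/100 (Q(E, Z) = E/((-4*25)) = E/(-100) = E*(-1/100) = -E/100)
A = 2622771369/29929 (A = (5/(4 + (5 - 18)²) + 296)² = (5/(4 + (-13)²) + 296)² = (5/(4 + 169) + 296)² = (5/173 + 296)² = (51213/173)² = 2622771369/29929 ≈ 87633.)
Q(105, -169) + A = -1/100*105 + 2622771369/29929 = -21/20 + 2622771369/29929 = 52454798871/598580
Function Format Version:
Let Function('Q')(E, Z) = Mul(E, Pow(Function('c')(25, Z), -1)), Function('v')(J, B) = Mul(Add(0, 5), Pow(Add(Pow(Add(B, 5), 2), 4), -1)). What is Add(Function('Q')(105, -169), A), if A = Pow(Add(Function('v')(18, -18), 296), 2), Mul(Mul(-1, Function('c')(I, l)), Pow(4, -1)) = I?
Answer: Rational(52454798871, 598580) ≈ 87632.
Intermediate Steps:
Function('v')(J, B) = Mul(5, Pow(Add(4, Pow(Add(5, B), 2)), -1)) (Function('v')(J, B) = Mul(5, Pow(Add(Pow(Add(5, B), 2), 4), -1)) = Mul(5, Pow(Add(4, Pow(Add(5, B), 2)), -1)))
Function('c')(I, l) = Mul(-4, I)
Function('Q')(E, Z) = Mul(Rational(-1, 100), E) (Function('Q')(E, Z) = Mul(E, Pow(Mul(-4, 25), -1)) = Mul(E, Pow(-100, -1)) = Mul(E, Rational(-1, 100)) = Mul(Rational(-1, 100), E))
A = Rational(2622771369, 29929) (A = Pow(Add(Mul(5, Pow(Add(4, Pow(Add(5, -18), 2)), -1)), 296), 2) = Pow(Add(Mul(5, Pow(Add(4, Pow(-13, 2)), -1)), 296), 2) = Pow(Add(Mul(5, Pow(Add(4, 169), -1)), 296), 2) = Pow(Add(Mul(5, Pow(173, -1)), 296), 2) = Pow(Add(Mul(5, Rational(1, 173)), 296), 2) = Pow(Add(Rational(5, 173), 296), 2) = Pow(Rational(51213, 173), 2) = Rational(2622771369, 29929) ≈ 87633.)
Add(Function('Q')(105, -169), A) = Add(Mul(Rational(-1, 100), 105), Rational(2622771369, 29929)) = Add(Rational(-21, 20), Rational(2622771369, 29929)) = Rational(52454798871, 598580)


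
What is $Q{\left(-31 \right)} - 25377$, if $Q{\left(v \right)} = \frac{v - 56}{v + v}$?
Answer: $- \frac{1573287}{62} \approx -25376.0$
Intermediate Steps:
$Q{\left(v \right)} = \frac{-56 + v}{2 v}$
$Q{\left(-31 \right)} - 25377 = \frac{-56 - 31}{2 \left(-31\right)} - 25377 = \frac{1}{2} \left(- \frac{1}{31}\right) \left(-87\right) - 25377 = \frac{87}{62} - 25377 = - \frac{1573287}{62}$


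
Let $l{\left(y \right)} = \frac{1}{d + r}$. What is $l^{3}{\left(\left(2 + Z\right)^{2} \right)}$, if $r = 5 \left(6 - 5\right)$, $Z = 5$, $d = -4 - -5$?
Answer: $\frac{1}{216} \approx 0.0046296$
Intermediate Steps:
$d = 1$ ($d = -4 + 5 = 1$)
$r = 5$ ($r = 5 \cdot 1 = 5$)
$l{\left(y \right)} = \frac{1}{6}$ ($l{\left(y \right)} = \frac{1}{1 + 5} = \frac{1}{6}$)
$l^{3}{\left(\left(2 + Z\right)^{2} \right)} = \left(\frac{1}{6}\right)^{3} = \frac{1}{216}$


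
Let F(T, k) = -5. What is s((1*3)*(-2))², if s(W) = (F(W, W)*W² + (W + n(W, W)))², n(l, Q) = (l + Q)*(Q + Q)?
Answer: 3111696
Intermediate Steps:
n(l, Q) = 2*Q*(Q + l) (n(l, Q) = (Q + l)*(2*Q) = 2*Q*(Q + l))
s(W) = (W - W²)² (s(W) = (-5*W² + (W + 2*W*(W + W)))² = (-5*W² + (W + 2*W*(2*W)))² = (-5*W² + (W + 4*W²))² = (W - W²)²)
s((1*3)*(-2))² = (((1*3)*(-2))²*(1 - 1*3*(-2))²)² = ((3*(-2))²*(1 - 3*(-2))²)² = ((-6)²*(1 - 1*(-6))²)² = (36*(1 + 6)²)² = (36*7²)² = (36*49)² = 1764² = 3111696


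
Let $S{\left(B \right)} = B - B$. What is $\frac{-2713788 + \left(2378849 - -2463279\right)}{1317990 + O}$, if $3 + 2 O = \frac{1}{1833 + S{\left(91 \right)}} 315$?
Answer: $\frac{650207870}{402645513} \approx 1.6148$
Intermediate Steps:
$S{\left(B \right)} = 0$
$O = - \frac{864}{611}$ ($O = - \frac{3}{2} + \frac{\frac{1}{1833 + 0} \cdot 315}{2} = - \frac{3}{2} + \frac{\frac{1}{1833} \cdot 315}{2} = - \frac{3}{2} + \frac{1}{2} \cdot \frac{105}{611} = - \frac{3}{2} + \frac{105}{1222} = - \frac{864}{611} \approx -1.4141$)
$\frac{-2713788 + \left(2378849 - -2463279\right)}{1317990 + O} = \frac{-2713788 + \left(2378849 - -2463279\right)}{1317990 - \frac{864}{611}} = \frac{-2713788 + \left(2378849 + 2463279\right)}{\frac{805291026}{611}} = \left(-2713788 + 4842128\right) \frac{611}{805291026} = 2128340 \cdot \frac{611}{805291026} = \frac{650207870}{402645513}$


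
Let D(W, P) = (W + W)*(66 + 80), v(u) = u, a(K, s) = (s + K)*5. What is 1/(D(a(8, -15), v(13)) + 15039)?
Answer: 1/4819 ≈ 0.00020751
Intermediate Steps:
a(K, s) = 5*K + 5*s (a(K, s) = (K + s)*5 = 5*K + 5*s)
D(W, P) = 292*W (D(W, P) = (2*W)*146 = 292*W)
1/(D(a(8, -15), v(13)) + 15039) = 1/(292*(5*8 + 5*(-15)) + 15039) = 1/(292*(40 - 75) + 15039) = 1/(292*(-35) + 15039) = 1/(-10220 + 15039) = 1/4819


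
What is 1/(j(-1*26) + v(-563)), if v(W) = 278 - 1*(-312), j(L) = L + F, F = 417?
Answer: 1/981 ≈ 0.0010194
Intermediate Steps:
j(L) = 417 + L (j(L) = L + 417 = 417 + L)
v(W) = 590 (v(W) = 278 + 312 = 590)
1/(j(-1*26) + v(-563)) = 1/((417 - 1*26) + 590) = 1/((417 - 26) + 590) = 1/(391 + 590) = 1/981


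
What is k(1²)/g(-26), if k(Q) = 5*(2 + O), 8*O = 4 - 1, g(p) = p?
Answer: -95/208 ≈ -0.45673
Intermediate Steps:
O = 3/8 (O = (4 - 1)/8 = (⅛)*3 = 3/8 ≈ 0.37500)
k(Q) = 95/8 (k(Q) = 5*(2 + 3/8) = 5*(19/8) = 95/8)
k(1²)/g(-26) = (95/8)/(-26) = (95/8)*(-1/26) = -95/208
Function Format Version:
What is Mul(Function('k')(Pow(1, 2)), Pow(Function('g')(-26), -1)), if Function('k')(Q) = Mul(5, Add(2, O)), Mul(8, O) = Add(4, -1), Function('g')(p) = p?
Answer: Rational(-95, 208) ≈ -0.45673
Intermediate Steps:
O = Rational(3, 8) (O = Mul(Rational(1, 8), Add(4, -1)) = Mul(Rational(1, 8), 3) = Rational(3, 8) ≈ 0.37500)
Function('k')(Q) = Rational(95, 8) (Function('k')(Q) = Mul(5, Add(2, Rational(3, 8))) = Mul(5, Rational(19, 8)) = Rational(95, 8))
Mul(Function('k')(Pow(1, 2)), Pow(Function('g')(-26), -1)) = Mul(Rational(95, 8), Pow(-26, -1)) = Mul(Rational(95, 8), Rational(-1, 26)) = Rational(-95, 208)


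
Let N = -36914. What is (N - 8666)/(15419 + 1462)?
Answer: -45580/16881 ≈ -2.7001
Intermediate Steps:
(N - 8666)/(15419 + 1462) = (-36914 - 8666)/(15419 + 1462) = -45580/16881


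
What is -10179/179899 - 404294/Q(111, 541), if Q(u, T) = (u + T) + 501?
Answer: -72743822693/207423547 ≈ -350.70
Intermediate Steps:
Q(u, T) = 501 + T + u (Q(u, T) = (T + u) + 501 = 501 + T + u)
-10179/179899 - 404294/Q(111, 541) = -10179/179899 - 404294/(501 + 541 + 111) = -10179*1/179899 - 404294/1153 = -10179/179899 - 404294*1/1153 = -10179/179899 - 404294/1153 = -72743822693/207423547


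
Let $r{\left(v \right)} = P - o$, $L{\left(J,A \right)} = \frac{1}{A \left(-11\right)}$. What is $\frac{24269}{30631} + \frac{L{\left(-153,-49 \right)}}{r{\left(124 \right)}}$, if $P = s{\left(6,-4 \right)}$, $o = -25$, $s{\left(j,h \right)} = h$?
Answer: $\frac{274731442}{346712289} \approx 0.79239$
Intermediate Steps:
$P = -4$
$L{\left(J,A \right)} = - \frac{1}{11 A}$ ($L{\left(J,A \right)} = \frac{1}{\left(-11\right) A} = - \frac{1}{11 A}$)
$r{\left(v \right)} = 21$ ($r{\left(v \right)} = -4 - -25 = -4 + 25 = 21$)
$\frac{24269}{30631} + \frac{L{\left(-153,-49 \right)}}{r{\left(124 \right)}} = \frac{24269}{30631} + \frac{\left(- \frac{1}{11}\right) \frac{1}{-49}}{21} = 24269 \cdot \frac{1}{30631} + \left(- \frac{1}{11}\right) \left(- \frac{1}{49}\right) \frac{1}{21} = \frac{24269}{30631} + \frac{1}{539} \cdot \frac{1}{21} = \frac{24269}{30631} + \frac{1}{11319} = \frac{274731442}{346712289}$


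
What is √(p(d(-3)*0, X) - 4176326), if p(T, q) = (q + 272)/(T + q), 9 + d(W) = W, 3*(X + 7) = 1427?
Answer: I*√2063977115101/703 ≈ 2043.6*I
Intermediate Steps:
X = 1406/3 (X = -7 + (⅓)*1427 = -7 + 1427/3 = 1406/3 ≈ 468.67)
d(W) = -9 + W
p(T, q) = (272 + q)/(T + q)
√(p(d(-3)*0, X) - 4176326) = √((272 + 1406/3)/((-9 - 3)*0 + 1406/3) - 4176326) = √((2222/3)/(-12*0 + 1406/3) - 4176326) = √((2222/3)/(0 + 1406/3) - 4176326) = √((2222/3)/(1406/3) - 4176326) = √((3/1406)*(2222/3) - 4176326) = √(1111/703 - 4176326) = √(-2935956067/703) = I*√2063977115101/703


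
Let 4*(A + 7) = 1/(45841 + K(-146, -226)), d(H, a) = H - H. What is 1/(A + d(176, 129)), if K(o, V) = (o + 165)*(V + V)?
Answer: -149012/1043083 ≈ -0.14286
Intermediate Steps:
d(H, a) = 0
K(o, V) = 2*V*(165 + o) (K(o, V) = (165 + o)*(2*V) = 2*V*(165 + o))
A = -1043083/149012 (A = -7 + 1/(4*(45841 + 2*(-226)*(165 - 146))) = -7 + 1/(4*(45841 + 2*(-226)*19)) = -7 + 1/(4*(45841 - 8588)) = -7 + (¼)/37253 = -7 + (¼)*(1/37253) = -7 + 1/149012 = -1043083/149012 ≈ -7.0000)
1/(A + d(176, 129)) = 1/(-1043083/149012 + 0) = 1/(-1043083/149012) = -149012/1043083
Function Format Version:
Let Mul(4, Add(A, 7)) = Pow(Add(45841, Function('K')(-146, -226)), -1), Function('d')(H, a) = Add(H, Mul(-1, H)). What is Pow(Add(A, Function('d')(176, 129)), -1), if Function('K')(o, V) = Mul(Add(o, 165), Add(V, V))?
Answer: Rational(-149012, 1043083) ≈ -0.14286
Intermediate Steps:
Function('d')(H, a) = 0
Function('K')(o, V) = Mul(2, V, Add(165, o)) (Function('K')(o, V) = Mul(Add(165, o), Mul(2, V)) = Mul(2, V, Add(165, o)))
A = Rational(-1043083, 149012) (A = Add(-7, Mul(Rational(1, 4), Pow(Add(45841, Mul(2, -226, Add(165, -146))), -1))) = Add(-7, Mul(Rational(1, 4), Pow(Add(45841, Mul(2, -226, 19)), -1))) = Add(-7, Mul(Rational(1, 4), Pow(Add(45841, -8588), -1))) = Add(-7, Mul(Rational(1, 4), Pow(37253, -1))) = Add(-7, Mul(Rational(1, 4), Rational(1, 37253))) = Add(-7, Rational(1, 149012)) = Rational(-1043083, 149012) ≈ -7.0000)
Pow(Add(A, Function('d')(176, 129)), -1) = Pow(Add(Rational(-1043083, 149012), 0), -1) = Pow(Rational(-1043083, 149012), -1) = Rational(-149012, 1043083)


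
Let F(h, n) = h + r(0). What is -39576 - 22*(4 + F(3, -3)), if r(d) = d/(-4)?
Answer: -39730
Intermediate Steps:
r(d) = -d/4 (r(d) = d*(-¼) = -d/4)
F(h, n) = h (F(h, n) = h - ¼*0 = h + 0 = h)
-39576 - 22*(4 + F(3, -3)) = -39576 - 22*(4 + 3) = -39576 - 22*7 = -39576 - 1*154 = -39576 - 154 = -39730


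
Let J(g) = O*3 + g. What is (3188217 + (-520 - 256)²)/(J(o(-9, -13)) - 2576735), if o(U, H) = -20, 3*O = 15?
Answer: -3790393/2576740 ≈ -1.4710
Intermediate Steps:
O = 5 (O = (⅓)*15 = 5)
J(g) = 15 + g (J(g) = 5*3 + g = 15 + g)
(3188217 + (-520 - 256)²)/(J(o(-9, -13)) - 2576735) = (3188217 + (-520 - 256)²)/((15 - 20) - 2576735) = (3188217 + (-776)²)/(-5 - 2576735) = (3188217 + 602176)/(-2576740) = 3790393*(-1/2576740) = -3790393/2576740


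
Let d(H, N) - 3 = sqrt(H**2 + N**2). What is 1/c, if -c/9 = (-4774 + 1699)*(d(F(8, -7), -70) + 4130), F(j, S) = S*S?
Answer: 4133/472533687900 - 7*sqrt(149)/472533687900 ≈ 8.5656e-9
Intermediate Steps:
F(j, S) = S**2
d(H, N) = 3 + sqrt(H**2 + N**2)
c = 114380775 + 193725*sqrt(149) (c = -9*(-4774 + 1699)*((3 + sqrt(((-7)**2)**2 + (-70)**2)) + 4130) = -(-27675)*((3 + sqrt(49**2 + 4900)) + 4130) = -(-27675)*((3 + sqrt(2401 + 4900)) + 4130) = -(-27675)*((3 + sqrt(7301)) + 4130) = -(-27675)*((3 + 7*sqrt(149)) + 4130) = -(-27675)*(4133 + 7*sqrt(149)) = -9*(-12708975 - 21525*sqrt(149)) = 114380775 + 193725*sqrt(149) ≈ 1.1675e+8)
1/c = 1/(114380775 + 193725*sqrt(149))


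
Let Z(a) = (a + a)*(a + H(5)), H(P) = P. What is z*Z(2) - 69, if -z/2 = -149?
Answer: 8275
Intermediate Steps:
z = 298 (z = -2*(-149) = 298)
Z(a) = 2*a*(5 + a) (Z(a) = (a + a)*(a + 5) = (2*a)*(5 + a) = 2*a*(5 + a))
z*Z(2) - 69 = 298*(2*2*(5 + 2)) - 69 = 298*(2*2*7) - 69 = 298*28 - 69 = 8344 - 69 = 8275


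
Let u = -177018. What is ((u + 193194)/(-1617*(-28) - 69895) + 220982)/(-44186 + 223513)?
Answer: 5440339682/4414851413 ≈ 1.2323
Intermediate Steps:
((u + 193194)/(-1617*(-28) - 69895) + 220982)/(-44186 + 223513) = ((-177018 + 193194)/(-1617*(-28) - 69895) + 220982)/(-44186 + 223513) = (16176/(45276 - 69895) + 220982)/179327 = (16176/(-24619) + 220982)*(1/179327) = (16176*(-1/24619) + 220982)*(1/179327) = (-16176/24619 + 220982)*(1/179327) = (5440339682/24619)*(1/179327) = 5440339682/4414851413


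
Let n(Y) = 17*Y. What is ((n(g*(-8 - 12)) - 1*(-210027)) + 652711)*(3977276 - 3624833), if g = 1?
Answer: 303946138314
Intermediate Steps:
((n(g*(-8 - 12)) - 1*(-210027)) + 652711)*(3977276 - 3624833) = ((17*(1*(-8 - 12)) - 1*(-210027)) + 652711)*(3977276 - 3624833) = ((17*(1*(-20)) + 210027) + 652711)*352443 = ((17*(-20) + 210027) + 652711)*352443 = ((-340 + 210027) + 652711)*352443 = (209687 + 652711)*352443 = 862398*352443 = 303946138314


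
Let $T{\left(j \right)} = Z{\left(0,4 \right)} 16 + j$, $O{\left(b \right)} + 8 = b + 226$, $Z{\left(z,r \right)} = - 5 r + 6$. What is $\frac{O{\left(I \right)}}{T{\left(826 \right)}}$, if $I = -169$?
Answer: $\frac{7}{86} \approx 0.081395$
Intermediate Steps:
$Z{\left(z,r \right)} = 6 - 5 r$
$O{\left(b \right)} = 218 + b$ ($O{\left(b \right)} = -8 + \left(b + 226\right) = -8 + \left(226 + b\right) = 218 + b$)
$T{\left(j \right)} = -224 + j$ ($T{\left(j \right)} = \left(6 - 20\right) 16 + j = \left(-14\right) 16 + j = -224 + j$)
$\frac{O{\left(I \right)}}{T{\left(826 \right)}} = \frac{218 - 169}{-224 + 826} = \frac{49}{602} = 49 \cdot \frac{1}{602} = \frac{7}{86}$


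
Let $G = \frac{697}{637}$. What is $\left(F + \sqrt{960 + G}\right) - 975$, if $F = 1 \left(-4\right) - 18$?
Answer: $-997 + \frac{\sqrt{7958821}}{91} \approx -966.0$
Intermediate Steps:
$G = \frac{697}{637}$ ($G = 697 \cdot \frac{1}{637} = \frac{697}{637} \approx 1.0942$)
$F = -22$ ($F = -4 - 18 = -22$)
$\left(F + \sqrt{960 + G}\right) - 975 = \left(-22 + \sqrt{960 + \frac{697}{637}}\right) - 975 = \left(-22 + \sqrt{\frac{612217}{637}}\right) - 975 = \left(-22 + \frac{\sqrt{7958821}}{91}\right) - 975 = -997 + \frac{\sqrt{7958821}}{91}$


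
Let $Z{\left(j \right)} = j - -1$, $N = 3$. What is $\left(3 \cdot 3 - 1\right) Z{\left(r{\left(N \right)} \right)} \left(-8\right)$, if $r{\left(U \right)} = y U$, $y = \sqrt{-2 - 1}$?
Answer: $-64 - 192 i \sqrt{3} \approx -64.0 - 332.55 i$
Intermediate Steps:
$y = i \sqrt{3}$ ($y = \sqrt{-3} = i \sqrt{3} \approx 1.732 i$)
$r{\left(U \right)} = i U \sqrt{3}$ ($r{\left(U \right)} = i \sqrt{3} U = i U \sqrt{3}$)
$Z{\left(j \right)} = 1 + j$ ($Z{\left(j \right)} = j + 1 = 1 + j$)
$\left(3 \cdot 3 - 1\right) Z{\left(r{\left(N \right)} \right)} \left(-8\right) = \left(3 \cdot 3 - 1\right) \left(1 + i 3 \sqrt{3}\right) \left(-8\right) = \left(9 - 1\right) \left(1 + 3 i \sqrt{3}\right) \left(-8\right) = 8 \left(1 + 3 i \sqrt{3}\right) \left(-8\right) = \left(8 + 24 i \sqrt{3}\right) \left(-8\right) = -64 - 192 i \sqrt{3}$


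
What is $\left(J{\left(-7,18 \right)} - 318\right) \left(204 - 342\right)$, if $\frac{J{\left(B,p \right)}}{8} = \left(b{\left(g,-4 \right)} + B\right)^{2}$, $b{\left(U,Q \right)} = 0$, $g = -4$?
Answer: $-10212$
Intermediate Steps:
$J{\left(B,p \right)} = 8 B^{2}$ ($J{\left(B,p \right)} = 8 \left(0 + B\right)^{2} = 8 B^{2}$)
$\left(J{\left(-7,18 \right)} - 318\right) \left(204 - 342\right) = \left(8 \left(-7\right)^{2} - 318\right) \left(204 - 342\right) = \left(8 \cdot 49 - 318\right) \left(-138\right) = \left(392 - 318\right) \left(-138\right) = 74 \left(-138\right) = -10212$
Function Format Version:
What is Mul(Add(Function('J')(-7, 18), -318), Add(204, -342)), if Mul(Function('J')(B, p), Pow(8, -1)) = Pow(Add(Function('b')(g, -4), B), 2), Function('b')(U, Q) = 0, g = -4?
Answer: -10212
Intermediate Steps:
Function('J')(B, p) = Mul(8, Pow(B, 2)) (Function('J')(B, p) = Mul(8, Pow(Add(0, B), 2)) = Mul(8, Pow(B, 2)))
Mul(Add(Function('J')(-7, 18), -318), Add(204, -342)) = Mul(Add(Mul(8, Pow(-7, 2)), -318), Add(204, -342)) = Mul(Add(Mul(8, 49), -318), -138) = Mul(Add(392, -318), -138) = Mul(74, -138) = -10212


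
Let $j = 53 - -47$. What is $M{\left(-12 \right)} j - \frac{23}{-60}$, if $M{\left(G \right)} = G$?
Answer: $- \frac{71977}{60} \approx -1199.6$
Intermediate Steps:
$j = 100$ ($j = 53 + 47 = 100$)
$M{\left(-12 \right)} j - \frac{23}{-60} = \left(-12\right) 100 - \frac{23}{-60} = -1200 - - \frac{23}{60} = -1200 + \frac{23}{60} = - \frac{71977}{60}$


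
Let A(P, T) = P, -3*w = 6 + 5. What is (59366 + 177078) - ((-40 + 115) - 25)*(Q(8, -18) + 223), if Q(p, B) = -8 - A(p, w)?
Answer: 226094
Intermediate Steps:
w = -11/3 (w = -(6 + 5)/3 = -1/3*11 = -11/3 ≈ -3.6667)
Q(p, B) = -8 - p
(59366 + 177078) - ((-40 + 115) - 25)*(Q(8, -18) + 223) = (59366 + 177078) - ((-40 + 115) - 25)*((-8 - 1*8) + 223) = 236444 - (75 - 25)*((-8 - 8) + 223) = 236444 - 50*(-16 + 223) = 236444 - 50*207 = 236444 - 1*10350 = 236444 - 10350 = 226094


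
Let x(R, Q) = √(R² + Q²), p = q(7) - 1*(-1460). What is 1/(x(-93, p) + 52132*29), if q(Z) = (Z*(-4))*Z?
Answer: 1511828/2285622295239 - 13*√9505/2285622295239 ≈ 6.6090e-7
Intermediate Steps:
q(Z) = -4*Z² (q(Z) = (-4*Z)*Z = -4*Z²)
p = 1264 (p = -4*7² - 1*(-1460) = -4*49 + 1460 = -196 + 1460 = 1264)
x(R, Q) = √(Q² + R²)
1/(x(-93, p) + 52132*29) = 1/(√(1264² + (-93)²) + 52132*29) = 1/(√(1597696 + 8649) + 1511828) = 1/(√1606345 + 1511828) = 1/(13*√9505 + 1511828) = 1/(1511828 + 13*√9505)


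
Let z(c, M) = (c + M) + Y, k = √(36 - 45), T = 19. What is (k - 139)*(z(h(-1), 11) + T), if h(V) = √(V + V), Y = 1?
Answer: -(31 + I*√2)*(139 - 3*I) ≈ -4313.2 - 103.58*I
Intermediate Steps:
h(V) = √2*√V (h(V) = √(2*V) = √2*√V)
k = 3*I (k = √(-9) = 3*I ≈ 3.0*I)
z(c, M) = 1 + M + c (z(c, M) = (c + M) + 1 = (M + c) + 1 = 1 + M + c)
(k - 139)*(z(h(-1), 11) + T) = (3*I - 139)*((1 + 11 + √2*√(-1)) + 19) = (-139 + 3*I)*((1 + 11 + √2*I) + 19) = (-139 + 3*I)*((1 + 11 + I*√2) + 19) = (-139 + 3*I)*((12 + I*√2) + 19) = (-139 + 3*I)*(31 + I*√2)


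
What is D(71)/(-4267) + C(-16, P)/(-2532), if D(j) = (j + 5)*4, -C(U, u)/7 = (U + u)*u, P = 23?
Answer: 4039181/10804044 ≈ 0.37386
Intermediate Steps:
C(U, u) = -7*u*(U + u) (C(U, u) = -7*(U + u)*u = -7*u*(U + u))
D(j) = 20 + 4*j (D(j) = (5 + j)*4 = 20 + 4*j)
D(71)/(-4267) + C(-16, P)/(-2532) = (20 + 4*71)/(-4267) - 7*23*(-16 + 23)/(-2532) = (20 + 284)*(-1/4267) - 7*23*7*(-1/2532) = 304*(-1/4267) - 1127*(-1/2532) = -304/4267 + 1127/2532 = 4039181/10804044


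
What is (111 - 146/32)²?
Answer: 2900209/256 ≈ 11329.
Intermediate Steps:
(111 - 146/32)² = (111 - 146*1/32)² = (111 - 73/16)² = (1703/16)² = 2900209/256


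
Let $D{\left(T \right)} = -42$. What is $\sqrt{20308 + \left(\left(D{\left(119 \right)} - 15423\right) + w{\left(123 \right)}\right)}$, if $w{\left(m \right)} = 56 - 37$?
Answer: $\sqrt{4862} \approx 69.728$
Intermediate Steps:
$w{\left(m \right)} = 19$ ($w{\left(m \right)} = 56 - 37 = 19$)
$\sqrt{20308 + \left(\left(D{\left(119 \right)} - 15423\right) + w{\left(123 \right)}\right)} = \sqrt{20308 + \left(\left(-42 - 15423\right) + 19\right)} = \sqrt{20308 + \left(-15465 + 19\right)} = \sqrt{20308 - 15446} = \sqrt{4862}$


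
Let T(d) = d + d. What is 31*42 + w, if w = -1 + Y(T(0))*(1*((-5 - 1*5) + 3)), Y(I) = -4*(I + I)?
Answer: 1301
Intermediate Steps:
T(d) = 2*d
Y(I) = -8*I
w = -1 (w = -1 + (-16*0)*(1*((-5 - 1*5) + 3)) = -1 + (-8*0)*(1*((-5 - 5) + 3)) = -1 + 0*(1*(-10 + 3)) = -1 + 0*(1*(-7)) = -1 + 0*(-7) = -1 + 0 = -1)
31*42 + w = 31*42 - 1 = 1302 - 1 = 1301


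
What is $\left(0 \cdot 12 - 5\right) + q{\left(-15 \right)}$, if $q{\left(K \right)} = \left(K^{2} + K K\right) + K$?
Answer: $430$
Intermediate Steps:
$q{\left(K \right)} = K + 2 K^{2}$ ($q{\left(K \right)} = \left(K^{2} + K^{2}\right) + K = 2 K^{2} + K = K + 2 K^{2}$)
$\left(0 \cdot 12 - 5\right) + q{\left(-15 \right)} = \left(0 \cdot 12 - 5\right) - 15 \left(1 + 2 \left(-15\right)\right) = \left(0 - 5\right) - 15 \left(1 - 30\right) = -5 - -435 = -5 + 435 = 430$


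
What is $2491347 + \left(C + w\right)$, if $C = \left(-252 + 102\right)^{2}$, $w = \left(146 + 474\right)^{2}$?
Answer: $2898247$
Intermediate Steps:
$w = 384400$ ($w = 620^{2} = 384400$)
$C = 22500$ ($C = \left(-150\right)^{2} = 22500$)
$2491347 + \left(C + w\right) = 2491347 + \left(22500 + 384400\right) = 2491347 + 406900 = 2898247$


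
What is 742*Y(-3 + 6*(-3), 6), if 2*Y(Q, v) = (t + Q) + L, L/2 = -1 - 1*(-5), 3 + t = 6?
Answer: -3710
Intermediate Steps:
t = 3 (t = -3 + 6 = 3)
L = 8 (L = 2*(-1 - 1*(-5)) = 2*(-1 + 5) = 2*4 = 8)
Y(Q, v) = 11/2 + Q/2 (Y(Q, v) = ((3 + Q) + 8)/2 = (11 + Q)/2 = 11/2 + Q/2)
742*Y(-3 + 6*(-3), 6) = 742*(11/2 + (-3 + 6*(-3))/2) = 742*(11/2 + (-3 - 18)/2) = 742*(11/2 + (½)*(-21)) = 742*(11/2 - 21/2) = 742*(-5) = -3710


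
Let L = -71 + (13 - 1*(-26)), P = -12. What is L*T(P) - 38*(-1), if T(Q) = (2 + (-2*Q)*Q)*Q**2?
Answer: 1317926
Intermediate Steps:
T(Q) = Q**2*(2 - 2*Q**2) (T(Q) = (2 - 2*Q**2)*Q**2 = Q**2*(2 - 2*Q**2))
L = -32 (L = -71 + (13 + 26) = -71 + 39 = -32)
L*T(P) - 38*(-1) = -64*(-12)**2*(1 - 1*(-12)**2) - 38*(-1) = -64*144*(1 - 1*144) + 38 = -64*144*(1 - 144) + 38 = -64*144*(-143) + 38 = -32*(-41184) + 38 = 1317888 + 38 = 1317926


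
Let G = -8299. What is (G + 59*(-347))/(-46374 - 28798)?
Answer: 7193/18793 ≈ 0.38275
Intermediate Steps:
(G + 59*(-347))/(-46374 - 28798) = (-8299 + 59*(-347))/(-46374 - 28798) = (-8299 - 20473)/(-75172) = -28772*(-1/75172) = 7193/18793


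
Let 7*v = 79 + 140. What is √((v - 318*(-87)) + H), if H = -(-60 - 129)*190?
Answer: √3116757/7 ≈ 252.20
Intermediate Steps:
v = 219/7 (v = (79 + 140)/7 = (⅐)*219 = 219/7 ≈ 31.286)
H = 35910 (H = -(-189)*190 = -1*(-35910) = 35910)
√((v - 318*(-87)) + H) = √((219/7 - 318*(-87)) + 35910) = √((219/7 + 27666) + 35910) = √(193881/7 + 35910) = √(445251/7) = √3116757/7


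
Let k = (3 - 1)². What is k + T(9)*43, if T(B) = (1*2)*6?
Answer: 520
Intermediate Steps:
T(B) = 12 (T(B) = 2*6 = 12)
k = 4 (k = 2² = 4)
k + T(9)*43 = 4 + 12*43 = 4 + 516 = 520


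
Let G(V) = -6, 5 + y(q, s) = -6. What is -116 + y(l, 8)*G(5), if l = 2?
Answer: -50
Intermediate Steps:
y(q, s) = -11 (y(q, s) = -5 - 6 = -11)
-116 + y(l, 8)*G(5) = -116 - 11*(-6) = -116 + 66 = -50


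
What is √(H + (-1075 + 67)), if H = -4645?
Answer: I*√5653 ≈ 75.186*I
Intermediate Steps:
√(H + (-1075 + 67)) = √(-4645 + (-1075 + 67)) = √(-4645 - 1008) = √(-5653) = I*√5653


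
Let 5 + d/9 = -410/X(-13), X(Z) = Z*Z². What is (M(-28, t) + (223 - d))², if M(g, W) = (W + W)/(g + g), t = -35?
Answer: 5529124285281/77228944 ≈ 71594.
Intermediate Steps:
X(Z) = Z³
M(g, W) = W/g (M(g, W) = (2*W)/((2*g)) = (2*W)*(1/(2*g)) = W/g)
d = -95175/2197 (d = -45 + 9*(-410/((-13)³)) = -45 + 9*(-410/(-2197)) = -45 + 9*(-410*(-1/2197)) = -45 + 9*(410/2197) = -45 + 3690/2197 = -95175/2197 ≈ -43.320)
(M(-28, t) + (223 - d))² = (-35/(-28) + (223 - 1*(-95175/2197)))² = (-35*(-1/28) + (223 + 95175/2197))² = (5/4 + 585106/2197)² = (2351409/8788)² = 5529124285281/77228944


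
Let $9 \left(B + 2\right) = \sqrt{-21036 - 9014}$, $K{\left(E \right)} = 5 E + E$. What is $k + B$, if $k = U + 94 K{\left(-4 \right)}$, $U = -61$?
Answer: $-2319 + \frac{5 i \sqrt{1202}}{9} \approx -2319.0 + 19.261 i$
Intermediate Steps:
$K{\left(E \right)} = 6 E$
$B = -2 + \frac{5 i \sqrt{1202}}{9}$ ($B = -2 + \frac{\sqrt{-21036 - 9014}}{9} = -2 + \frac{\sqrt{-30050}}{9} = -2 + \frac{5 i \sqrt{1202}}{9} \approx -2.0 + 19.261 i$)
$k = -2317$ ($k = -61 + 94 \cdot 6 \left(-4\right) = -61 + 94 \left(-24\right) = -61 - 2256 = -2317$)
$k + B = -2317 - \left(2 - \frac{5 i \sqrt{1202}}{9}\right) = -2319 + \frac{5 i \sqrt{1202}}{9}$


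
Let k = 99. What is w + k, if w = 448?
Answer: 547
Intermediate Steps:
w + k = 448 + 99 = 547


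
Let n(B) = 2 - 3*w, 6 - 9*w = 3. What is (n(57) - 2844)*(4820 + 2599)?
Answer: -21092217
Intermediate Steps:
w = ⅓ (w = ⅔ - ⅑*3 = ⅔ - ⅓ = ⅓ ≈ 0.33333)
n(B) = 1 (n(B) = 2 - 3*⅓ = 2 - 1 = 1)
(n(57) - 2844)*(4820 + 2599) = (1 - 2844)*(4820 + 2599) = -2843*7419 = -21092217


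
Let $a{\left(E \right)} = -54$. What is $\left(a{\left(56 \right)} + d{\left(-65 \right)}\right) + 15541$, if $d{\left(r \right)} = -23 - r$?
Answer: $15529$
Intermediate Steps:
$\left(a{\left(56 \right)} + d{\left(-65 \right)}\right) + 15541 = \left(-54 - -42\right) + 15541 = \left(-54 + \left(-23 + 65\right)\right) + 15541 = \left(-54 + 42\right) + 15541 = -12 + 15541 = 15529$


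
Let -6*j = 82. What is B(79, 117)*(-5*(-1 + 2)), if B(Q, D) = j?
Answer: 205/3 ≈ 68.333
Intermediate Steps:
j = -41/3 (j = -1/6*82 = -41/3 ≈ -13.667)
B(Q, D) = -41/3
B(79, 117)*(-5*(-1 + 2)) = -(-205)*(-1 + 2)/3 = -(-205)/3 = -41/3*(-5) = 205/3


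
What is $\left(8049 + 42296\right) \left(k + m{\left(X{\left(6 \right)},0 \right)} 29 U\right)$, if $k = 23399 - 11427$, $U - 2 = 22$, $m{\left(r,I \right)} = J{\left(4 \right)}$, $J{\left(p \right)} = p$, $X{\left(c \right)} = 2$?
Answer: $742890820$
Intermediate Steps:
$m{\left(r,I \right)} = 4$
$U = 24$ ($U = 2 + 22 = 24$)
$k = 11972$
$\left(8049 + 42296\right) \left(k + m{\left(X{\left(6 \right)},0 \right)} 29 U\right) = \left(8049 + 42296\right) \left(11972 + 4 \cdot 29 \cdot 24\right) = 50345 \left(11972 + 116 \cdot 24\right) = 50345 \left(11972 + 2784\right) = 50345 \cdot 14756 = 742890820$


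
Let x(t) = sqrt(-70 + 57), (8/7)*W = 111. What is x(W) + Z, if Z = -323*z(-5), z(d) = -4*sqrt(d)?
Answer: I*(sqrt(13) + 1292*sqrt(5)) ≈ 2892.6*I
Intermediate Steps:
W = 777/8 (W = (7/8)*111 = 777/8 ≈ 97.125)
x(t) = I*sqrt(13) (x(t) = sqrt(-13) = I*sqrt(13))
Z = 1292*I*sqrt(5) (Z = -(-1292)*sqrt(-5) = -(-1292)*I*sqrt(5) = 1292*I*sqrt(5) ≈ 2889.0*I)
x(W) + Z = I*sqrt(13) + 1292*I*sqrt(5)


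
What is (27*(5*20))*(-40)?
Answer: -108000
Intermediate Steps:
(27*(5*20))*(-40) = (27*100)*(-40) = 2700*(-40) = -108000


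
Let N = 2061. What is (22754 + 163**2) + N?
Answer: 51384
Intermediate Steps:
(22754 + 163**2) + N = (22754 + 163**2) + 2061 = (22754 + 26569) + 2061 = 49323 + 2061 = 51384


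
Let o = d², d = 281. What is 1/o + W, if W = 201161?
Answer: 15883873722/78961 ≈ 2.0116e+5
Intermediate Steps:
o = 78961 (o = 281² = 78961)
1/o + W = 1/78961 + 201161 = 15883873722/78961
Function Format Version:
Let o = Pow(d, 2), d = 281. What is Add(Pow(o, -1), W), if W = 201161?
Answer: Rational(15883873722, 78961) ≈ 2.0116e+5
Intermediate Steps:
o = 78961 (o = Pow(281, 2) = 78961)
Add(Pow(o, -1), W) = Add(Pow(78961, -1), 201161) = Add(Rational(1, 78961), 201161) = Rational(15883873722, 78961)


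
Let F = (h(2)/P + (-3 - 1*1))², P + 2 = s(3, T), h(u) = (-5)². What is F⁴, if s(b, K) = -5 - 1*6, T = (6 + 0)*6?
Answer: 1235736291547681/815730721 ≈ 1.5149e+6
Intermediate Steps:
h(u) = 25
T = 36 (T = 6*6 = 36)
s(b, K) = -11 (s(b, K) = -5 - 6 = -11)
P = -13 (P = -2 - 11 = -13)
F = 5929/169 (F = (25/(-13) + (-3 - 1*1))² = (25*(-1/13) + (-3 - 1))² = (-25/13 - 4)² = (-77/13)² = 5929/169 ≈ 35.083)
F⁴ = (5929/169)⁴ = 1235736291547681/815730721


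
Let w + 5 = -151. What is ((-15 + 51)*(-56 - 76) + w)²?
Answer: 24088464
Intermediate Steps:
w = -156 (w = -5 - 151 = -156)
((-15 + 51)*(-56 - 76) + w)² = ((-15 + 51)*(-56 - 76) - 156)² = (36*(-132) - 156)² = (-4752 - 156)² = (-4908)² = 24088464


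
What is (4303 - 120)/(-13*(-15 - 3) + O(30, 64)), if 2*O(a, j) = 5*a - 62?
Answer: 4183/278 ≈ 15.047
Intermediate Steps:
O(a, j) = -31 + 5*a/2 (O(a, j) = (5*a - 62)/2 = (-62 + 5*a)/2 = -31 + 5*a/2)
(4303 - 120)/(-13*(-15 - 3) + O(30, 64)) = (4303 - 120)/(-13*(-15 - 3) + (-31 + (5/2)*30)) = 4183/(-13*(-18) + (-31 + 75)) = 4183/(234 + 44) = 4183/278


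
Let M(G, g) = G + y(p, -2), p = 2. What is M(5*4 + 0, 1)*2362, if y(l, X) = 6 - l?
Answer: 56688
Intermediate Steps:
M(G, g) = 4 + G (M(G, g) = G + (6 - 1*2) = G + (6 - 2) = G + 4 = 4 + G)
M(5*4 + 0, 1)*2362 = (4 + (5*4 + 0))*2362 = (4 + (20 + 0))*2362 = (4 + 20)*2362 = 24*2362 = 56688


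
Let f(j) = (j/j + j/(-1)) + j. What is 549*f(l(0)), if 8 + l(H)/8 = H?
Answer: 549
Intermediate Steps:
l(H) = -64 + 8*H
f(j) = 1 (f(j) = (1 + j*(-1)) + j = (1 - j) + j = 1)
549*f(l(0)) = 549*1 = 549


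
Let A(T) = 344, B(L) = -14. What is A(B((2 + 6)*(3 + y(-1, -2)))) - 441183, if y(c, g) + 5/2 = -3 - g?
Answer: -440839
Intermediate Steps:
y(c, g) = -11/2 - g (y(c, g) = -5/2 + (-3 - g) = -11/2 - g)
A(B((2 + 6)*(3 + y(-1, -2)))) - 441183 = 344 - 441183 = -440839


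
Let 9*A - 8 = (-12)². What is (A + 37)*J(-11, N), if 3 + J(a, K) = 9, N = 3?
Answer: 970/3 ≈ 323.33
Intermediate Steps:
J(a, K) = 6 (J(a, K) = -3 + 9 = 6)
A = 152/9 (A = 8/9 + (⅑)*(-12)² = 8/9 + (⅑)*144 = 8/9 + 16 = 152/9 ≈ 16.889)
(A + 37)*J(-11, N) = (152/9 + 37)*6 = (485/9)*6 = 970/3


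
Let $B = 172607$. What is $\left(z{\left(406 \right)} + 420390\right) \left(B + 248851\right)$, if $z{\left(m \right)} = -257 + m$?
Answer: $177239525862$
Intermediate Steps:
$\left(z{\left(406 \right)} + 420390\right) \left(B + 248851\right) = \left(\left(-257 + 406\right) + 420390\right) \left(172607 + 248851\right) = \left(149 + 420390\right) 421458 = 420539 \cdot 421458 = 177239525862$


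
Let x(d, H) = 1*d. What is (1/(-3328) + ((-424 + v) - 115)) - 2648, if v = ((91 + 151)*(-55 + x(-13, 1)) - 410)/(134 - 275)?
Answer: -479787823/156416 ≈ -3067.4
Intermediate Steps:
x(d, H) = d
v = 5622/47 (v = ((91 + 151)*(-55 - 13) - 410)/(134 - 275) = (242*(-68) - 410)/(-141) = (-16456 - 410)*(-1/141) = -16866*(-1/141) = 5622/47 ≈ 119.62)
(1/(-3328) + ((-424 + v) - 115)) - 2648 = (1/(-3328) + ((-424 + 5622/47) - 115)) - 2648 = (-1/3328 + (-14306/47 - 115)) - 2648 = (-1/3328 - 19711/47) - 2648 = -65598255/156416 - 2648 = -479787823/156416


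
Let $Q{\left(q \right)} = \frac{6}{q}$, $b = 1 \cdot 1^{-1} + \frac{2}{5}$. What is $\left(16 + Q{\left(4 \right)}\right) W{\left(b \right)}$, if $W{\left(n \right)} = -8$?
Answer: $-140$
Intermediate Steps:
$b = \frac{7}{5}$ ($b = 1 \cdot 1 + 2 \cdot \frac{1}{5} = 1 + \frac{2}{5} = \frac{7}{5} \approx 1.4$)
$\left(16 + Q{\left(4 \right)}\right) W{\left(b \right)} = \left(16 + \frac{6}{4}\right) \left(-8\right) = \left(16 + 6 \cdot \frac{1}{4}\right) \left(-8\right) = \left(16 + \frac{3}{2}\right) \left(-8\right) = \frac{35}{2} \left(-8\right) = -140$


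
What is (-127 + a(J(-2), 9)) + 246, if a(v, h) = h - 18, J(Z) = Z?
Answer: 110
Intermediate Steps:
a(v, h) = -18 + h
(-127 + a(J(-2), 9)) + 246 = (-127 + (-18 + 9)) + 246 = (-127 - 9) + 246 = -136 + 246 = 110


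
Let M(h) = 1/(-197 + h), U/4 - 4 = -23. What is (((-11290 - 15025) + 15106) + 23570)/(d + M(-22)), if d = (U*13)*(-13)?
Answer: 2707059/2812835 ≈ 0.96239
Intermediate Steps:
U = -76 (U = 16 + 4*(-23) = 16 - 92 = -76)
d = 12844 (d = -76*13*(-13) = -988*(-13) = 12844)
(((-11290 - 15025) + 15106) + 23570)/(d + M(-22)) = (((-11290 - 15025) + 15106) + 23570)/(12844 + 1/(-197 - 22)) = ((-26315 + 15106) + 23570)/(12844 + 1/(-219)) = (-11209 + 23570)/(12844 - 1/219) = 12361/(2812835/219) = 12361*(219/2812835) = 2707059/2812835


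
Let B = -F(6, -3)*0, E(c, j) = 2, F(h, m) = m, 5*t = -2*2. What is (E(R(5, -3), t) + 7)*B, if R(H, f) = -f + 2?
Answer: 0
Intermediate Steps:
t = -⅘ (t = (-2*2)/5 = (⅕)*(-4) = -⅘ ≈ -0.80000)
R(H, f) = 2 - f
B = 0 (B = -1*(-3)*0 = 3*0 = 0)
(E(R(5, -3), t) + 7)*B = (2 + 7)*0 = 9*0 = 0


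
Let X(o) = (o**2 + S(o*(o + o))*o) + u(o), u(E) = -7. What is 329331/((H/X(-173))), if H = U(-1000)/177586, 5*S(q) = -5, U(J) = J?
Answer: -176009328360177/100 ≈ -1.7601e+12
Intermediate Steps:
S(q) = -1 (S(q) = (1/5)*(-5) = -1)
X(o) = -7 + o**2 - o (X(o) = (o**2 - o) - 7 = -7 + o**2 - o)
H = -500/88793 (H = -1000/177586 = -1000*1/177586 = -500/88793 ≈ -0.0056311)
329331/((H/X(-173))) = 329331/((-500/(88793*(-7 + (-173)**2 - 1*(-173))))) = 329331/((-500/(88793*(-7 + 29929 + 173)))) = 329331/((-500/88793/30095)) = 329331/((-500/88793*1/30095)) = 329331/(-100/534445067) = 329331*(-534445067/100) = -176009328360177/100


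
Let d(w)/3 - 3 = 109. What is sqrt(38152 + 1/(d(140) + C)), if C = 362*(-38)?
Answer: 3*sqrt(190862162205)/6710 ≈ 195.33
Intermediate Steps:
C = -13756
d(w) = 336 (d(w) = 9 + 3*109 = 9 + 327 = 336)
sqrt(38152 + 1/(d(140) + C)) = sqrt(38152 + 1/(336 - 13756)) = sqrt(38152 + 1/(-13420)) = sqrt(38152 - 1/13420) = sqrt(511999839/13420) = 3*sqrt(190862162205)/6710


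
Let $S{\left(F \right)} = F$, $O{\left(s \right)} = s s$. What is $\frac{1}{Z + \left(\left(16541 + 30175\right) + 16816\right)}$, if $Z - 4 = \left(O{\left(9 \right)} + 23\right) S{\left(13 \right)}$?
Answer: $\frac{1}{64888} \approx 1.5411 \cdot 10^{-5}$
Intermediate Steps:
$O{\left(s \right)} = s^{2}$
$Z = 1356$ ($Z = 4 + \left(9^{2} + 23\right) 13 = 4 + \left(81 + 23\right) 13 = 4 + 104 \cdot 13 = 4 + 1352 = 1356$)
$\frac{1}{Z + \left(\left(16541 + 30175\right) + 16816\right)} = \frac{1}{1356 + \left(\left(16541 + 30175\right) + 16816\right)} = \frac{1}{1356 + \left(46716 + 16816\right)} = \frac{1}{1356 + 63532} = \frac{1}{64888}$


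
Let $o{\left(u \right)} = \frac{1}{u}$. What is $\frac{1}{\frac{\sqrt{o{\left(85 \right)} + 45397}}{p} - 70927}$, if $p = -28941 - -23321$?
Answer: $- \frac{95207936399000}{6752813304969943627} + \frac{2810 \sqrt{327993410}}{6752813304969943627} \approx -1.4099 \cdot 10^{-5}$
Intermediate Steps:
$p = -5620$ ($p = -28941 + 23321 = -5620$)
$\frac{1}{\frac{\sqrt{o{\left(85 \right)} + 45397}}{p} - 70927} = \frac{1}{\frac{\sqrt{\frac{1}{85} + 45397}}{-5620} - 70927} = \frac{1}{\sqrt{\frac{1}{85} + 45397} \left(- \frac{1}{5620}\right) - 70927} = \frac{1}{\sqrt{\frac{3858746}{85}} \left(- \frac{1}{5620}\right) - 70927} = \frac{1}{\frac{\sqrt{327993410}}{85} \left(- \frac{1}{5620}\right) - 70927} = \frac{1}{- \frac{\sqrt{327993410}}{477700} - 70927} = \frac{1}{-70927 - \frac{\sqrt{327993410}}{477700}}$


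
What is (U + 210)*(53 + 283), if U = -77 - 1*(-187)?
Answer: 107520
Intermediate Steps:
U = 110 (U = -77 + 187 = 110)
(U + 210)*(53 + 283) = (110 + 210)*(53 + 283) = 320*336 = 107520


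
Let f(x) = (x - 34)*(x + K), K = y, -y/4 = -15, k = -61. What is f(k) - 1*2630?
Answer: -2535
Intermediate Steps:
y = 60 (y = -4*(-15) = 60)
K = 60
f(x) = (-34 + x)*(60 + x) (f(x) = (x - 34)*(x + 60) = (-34 + x)*(60 + x))
f(k) - 1*2630 = (-2040 + (-61)² + 26*(-61)) - 1*2630 = (-2040 + 3721 - 1586) - 2630 = 95 - 2630 = -2535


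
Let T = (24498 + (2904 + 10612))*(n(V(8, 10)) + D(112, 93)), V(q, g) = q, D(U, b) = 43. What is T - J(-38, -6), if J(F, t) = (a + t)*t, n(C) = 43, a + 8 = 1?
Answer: 3269126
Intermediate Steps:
a = -7 (a = -8 + 1 = -7)
J(F, t) = t*(-7 + t) (J(F, t) = (-7 + t)*t = t*(-7 + t))
T = 3269204 (T = (24498 + (2904 + 10612))*(43 + 43) = (24498 + 13516)*86 = 38014*86 = 3269204)
T - J(-38, -6) = 3269204 - (-6)*(-7 - 6) = 3269204 - (-6)*(-13) = 3269204 - 1*78 = 3269204 - 78 = 3269126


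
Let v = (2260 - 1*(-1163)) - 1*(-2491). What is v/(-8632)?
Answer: -2957/4316 ≈ -0.68513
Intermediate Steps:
v = 5914 (v = (2260 + 1163) + 2491 = 3423 + 2491 = 5914)
v/(-8632) = 5914/(-8632) = 5914*(-1/8632) = -2957/4316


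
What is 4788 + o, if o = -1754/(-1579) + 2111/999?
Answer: 7557777263/1577421 ≈ 4791.2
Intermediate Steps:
o = 5085515/1577421 (o = -1754*(-1/1579) + 2111*(1/999) = 1754/1579 + 2111/999 = 5085515/1577421 ≈ 3.2239)
4788 + o = 4788 + 5085515/1577421 = 7557777263/1577421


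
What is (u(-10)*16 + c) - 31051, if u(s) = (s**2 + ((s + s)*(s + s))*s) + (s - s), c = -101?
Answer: -93552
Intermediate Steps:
u(s) = s**2 + 4*s**3 (u(s) = (s**2 + ((2*s)*(2*s))*s) + 0 = (s**2 + (4*s**2)*s) + 0 = (s**2 + 4*s**3) + 0 = s**2 + 4*s**3)
(u(-10)*16 + c) - 31051 = (((-10)**2*(1 + 4*(-10)))*16 - 101) - 31051 = ((100*(1 - 40))*16 - 101) - 31051 = ((100*(-39))*16 - 101) - 31051 = (-3900*16 - 101) - 31051 = (-62400 - 101) - 31051 = -62501 - 31051 = -93552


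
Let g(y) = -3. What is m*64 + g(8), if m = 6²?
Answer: 2301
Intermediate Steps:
m = 36
m*64 + g(8) = 36*64 - 3 = 2304 - 3 = 2301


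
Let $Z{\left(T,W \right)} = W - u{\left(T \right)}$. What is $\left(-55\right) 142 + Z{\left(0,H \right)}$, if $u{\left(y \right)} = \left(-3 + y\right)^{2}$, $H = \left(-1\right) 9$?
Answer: $-7828$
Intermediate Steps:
$H = -9$
$Z{\left(T,W \right)} = W - \left(-3 + T\right)^{2}$
$\left(-55\right) 142 + Z{\left(0,H \right)} = \left(-55\right) 142 - \left(9 + \left(-3 + 0\right)^{2}\right) = -7810 - 18 = -7828$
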